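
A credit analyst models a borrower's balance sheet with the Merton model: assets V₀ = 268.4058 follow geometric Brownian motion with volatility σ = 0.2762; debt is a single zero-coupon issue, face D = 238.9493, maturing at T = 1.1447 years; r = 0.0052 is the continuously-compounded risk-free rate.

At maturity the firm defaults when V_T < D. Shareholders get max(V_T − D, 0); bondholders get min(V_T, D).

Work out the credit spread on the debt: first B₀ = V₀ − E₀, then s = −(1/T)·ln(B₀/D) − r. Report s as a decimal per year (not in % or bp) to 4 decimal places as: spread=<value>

spread=0.0639

Work the structural quantities from V₀ = 268.4058 against face 238.9493:
d₁ = [ln(V₀/D) + (r + σ²/2)T] / (σ√T)
   = [ln(268.4058/238.9493) + (0.0052 + 0.5·0.2762²)·1.1447] / (0.2762·√1.1447)
   = [0.116249 + 0.049615] / 0.295508 = 0.561283
d₂ = d₁ − σ√T = 0.561283 − 0.295508 = 0.265774
N(d₁) = 0.712698,  N(d₂) = 0.604794,  e^(−rT) = 0.994065
E₀ = V₀·N(d₁) − D·e^(−rT)·N(d₂)
   = 268.4058·0.712698 − 238.9493·0.994065·0.604794 = 47.634828
B₀ = V₀ − E₀ = 268.4058 − 47.634828 = 220.770972
spread = −(1/T)·ln(B₀/D) − r = −(1/1.1447)·ln(220.770972/238.9493) − 0.0052 = 0.06392340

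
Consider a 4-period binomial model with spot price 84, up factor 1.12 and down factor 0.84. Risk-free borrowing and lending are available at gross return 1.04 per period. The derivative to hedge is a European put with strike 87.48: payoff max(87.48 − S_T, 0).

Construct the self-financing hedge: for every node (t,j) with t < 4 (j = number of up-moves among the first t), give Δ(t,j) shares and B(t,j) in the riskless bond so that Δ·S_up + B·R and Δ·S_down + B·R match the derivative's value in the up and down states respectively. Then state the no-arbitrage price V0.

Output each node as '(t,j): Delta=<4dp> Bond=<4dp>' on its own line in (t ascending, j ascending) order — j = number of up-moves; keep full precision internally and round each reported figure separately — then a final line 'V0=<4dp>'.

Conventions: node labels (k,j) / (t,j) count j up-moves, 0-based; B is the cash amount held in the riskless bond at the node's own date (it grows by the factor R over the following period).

(0,0): Delta=-0.3522 Bond=34.4597
(1,0): Delta=-0.7218 Bond=61.9148
(1,1): Delta=-0.2414 Bond=25.4075
(2,0): Delta=-1.0000 Bond=80.8802
(2,1): Delta=-0.6383 Bond=57.7959
(2,2): Delta=-0.1223 Bond=13.8749
(3,0): Delta=-1.0000 Bond=84.1154
(3,1): Delta=-1.0000 Bond=84.1154
(3,2): Delta=-0.5298 Bond=50.5047
(3,3): Delta=0.0000 Bond=0.0000
V0=4.8719

Since d<R<u, set p* = (R−d)/(u−d) = 0.7143; price each node as the discounted p*-expectation of its children.
Expiry values: V(4,0)=45.6588, V(4,1)=31.7184, V(4,2)=13.1312, V(4,3)=0.0000, V(4,4)=0.0000
(3,0): S=49.7871. Δ = (V_up−V_dn)/(S_up−S_dn) = (31.7184−45.6588)/(55.7616−41.8212) = -1.0000. V = [p*·31.7184 + (1−p*)·45.6588]/1.04 = 34.3282. B = V − Δ·S = 84.1154.
(3,1): S=66.3828. Δ = (V_up−V_dn)/(S_up−S_dn) = (13.1312−31.7184)/(74.3488−55.7616) = -1.0000. V = [p*·13.1312 + (1−p*)·31.7184]/1.04 = 17.7325. B = V − Δ·S = 84.1154.
(3,2): S=88.5105. Δ = (V_up−V_dn)/(S_up−S_dn) = (0.0000−13.1312)/(99.1317−74.3488) = -0.5298. V = [p*·0.0000 + (1−p*)·13.1312]/1.04 = 3.6075. B = V − Δ·S = 50.5047.
(3,3): S=118.0140. Δ = (V_up−V_dn)/(S_up−S_dn) = (0.0000−0.0000)/(132.1756−99.1317) = 0.0000. V = [p*·0.0000 + (1−p*)·0.0000]/1.04 = 0.0000. B = V − Δ·S = 0.0000.
(2,0): S=59.2704. Δ = (V_up−V_dn)/(S_up−S_dn) = (17.7325−34.3282)/(66.3828−49.7871) = -1.0000. V = [p*·17.7325 + (1−p*)·34.3282]/1.04 = 21.6098. B = V − Δ·S = 80.8802.
(2,1): S=79.0272. Δ = (V_up−V_dn)/(S_up−S_dn) = (3.6075−17.7325)/(88.5105−66.3828) = -0.6383. V = [p*·3.6075 + (1−p*)·17.7325]/1.04 = 7.3492. B = V − Δ·S = 57.7959.
(2,2): S=105.3696. Δ = (V_up−V_dn)/(S_up−S_dn) = (0.0000−3.6075)/(118.0140−88.5105) = -0.1223. V = [p*·0.0000 + (1−p*)·3.6075]/1.04 = 0.9911. B = V − Δ·S = 13.8749.
(1,0): S=70.5600. Δ = (V_up−V_dn)/(S_up−S_dn) = (7.3492−21.6098)/(79.0272−59.2704) = -0.7218. V = [p*·7.3492 + (1−p*)·21.6098]/1.04 = 10.9843. B = V − Δ·S = 61.9148.
(1,1): S=94.0800. Δ = (V_up−V_dn)/(S_up−S_dn) = (0.9911−7.3492)/(105.3696−79.0272) = -0.2414. V = [p*·0.9911 + (1−p*)·7.3492]/1.04 = 2.6997. B = V − Δ·S = 25.4075.
(0,0): S=84.0000. Δ = (V_up−V_dn)/(S_up−S_dn) = (2.6997−10.9843)/(94.0800−70.5600) = -0.3522. V = [p*·2.6997 + (1−p*)·10.9843]/1.04 = 4.8719. B = V − Δ·S = 34.4597.
As a check, the time-0 holding Δ(0,0)·S0 + B(0,0) comes to 4.8719 — exactly V0.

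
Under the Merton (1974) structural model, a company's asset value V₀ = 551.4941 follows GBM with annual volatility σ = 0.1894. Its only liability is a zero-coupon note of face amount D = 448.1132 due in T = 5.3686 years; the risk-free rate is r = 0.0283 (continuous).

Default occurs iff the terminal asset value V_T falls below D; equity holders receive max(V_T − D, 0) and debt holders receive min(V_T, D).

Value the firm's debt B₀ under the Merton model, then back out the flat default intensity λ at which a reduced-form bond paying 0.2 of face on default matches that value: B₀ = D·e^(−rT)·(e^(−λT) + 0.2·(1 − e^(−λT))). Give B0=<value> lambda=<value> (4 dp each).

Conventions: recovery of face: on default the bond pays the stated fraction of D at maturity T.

B0=361.7910 lambda=0.0146

Work the structural quantities from V₀ = 551.4941 against face 448.1132:
d₁ = [ln(V₀/D) + (r + σ²/2)T] / (σ√T)
   = [ln(551.4941/448.1132) + (0.0283 + 0.5·0.1894²)·5.3686] / (0.1894·√5.3686)
   = [0.207585 + 0.248224] / 0.438844 = 1.038657
d₂ = d₁ − σ√T = 1.038657 − 0.438844 = 0.599813
N(d₁) = 0.850518,  N(d₂) = 0.725685,  e^(−rT) = 0.859047
E₀ = V₀·N(d₁) − D·e^(−rT)·N(d₂)
   = 551.4941·0.850518 − 448.1132·0.859047·0.725685 = 189.703058
B₀ = V₀ − E₀ = 551.4941 − 189.703058 = 361.791042
e^(−λT) = (B₀·e^(rT)/D − 0.2)/(1 − 0.2) = (361.7910·1.164080/448.1132 − 0.2)/0.8 = 0.92479745
λ = −ln(0.92479745)/5.3686 = 0.014563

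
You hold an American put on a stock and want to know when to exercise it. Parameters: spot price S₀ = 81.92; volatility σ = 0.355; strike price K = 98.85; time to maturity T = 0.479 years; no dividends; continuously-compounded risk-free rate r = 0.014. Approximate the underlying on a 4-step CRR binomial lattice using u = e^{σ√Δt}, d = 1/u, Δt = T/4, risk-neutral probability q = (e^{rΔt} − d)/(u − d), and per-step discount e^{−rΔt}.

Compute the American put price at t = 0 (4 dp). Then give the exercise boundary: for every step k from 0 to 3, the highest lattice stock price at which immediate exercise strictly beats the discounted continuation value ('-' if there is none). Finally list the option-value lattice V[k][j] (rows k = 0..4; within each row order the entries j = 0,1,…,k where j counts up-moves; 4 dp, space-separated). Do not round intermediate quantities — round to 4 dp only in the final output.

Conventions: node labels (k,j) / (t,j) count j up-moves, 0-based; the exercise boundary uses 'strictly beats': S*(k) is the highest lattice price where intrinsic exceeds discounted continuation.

price = 19.5149
boundary = - - 64.0746 72.4499
tree:
19.5149
26.7505 11.6229
34.7754 18.0155 4.6306
42.1825 26.4001 8.8541 0.0000
48.7333 34.7754 16.9300 0.0000 0.0000

Δt=0.11975, u=1.13071, d=0.88440, q=0.47614, disc=e^(-rΔt)=0.99832
k=4 terminal: V=max(K-S,0) → 48.7333 34.7754 16.9300 0.0000 0.0000
k=3: j=0 S=56.6675 intr=42.1825 cont=42.0169 V=42.1825[EX]; j=1 S=72.4499 intr=26.4001 cont=26.2345 V=26.4001[EX]; j=2 S=92.6279 intr=6.2221 cont=8.8541 V=8.8541[hold]; j=3 S=118.4257 intr=0.0000 cont=0.0000 V=0.0000[hold]  S*(3)=72.4499
k=2: j=0 S=64.0746 intr=34.7754 cont=34.6098 V=34.7754[EX]; j=1 S=81.9200 intr=16.9300 cont=18.0155 V=18.0155[hold]; j=2 S=104.7355 intr=0.0000 cont=4.6306 V=4.6306[hold]  S*(2)=64.0746
k=1: j=0 S=72.4499 intr=26.4001 cont=26.7505 V=26.7505[hold]; j=1 S=92.6279 intr=6.2221 cont=11.6229 V=11.6229[hold]  S*(1)=-
k=0: j=0 S=81.9200 intr=16.9300 cont=19.5149 V=19.5149[hold]  S*(0)=-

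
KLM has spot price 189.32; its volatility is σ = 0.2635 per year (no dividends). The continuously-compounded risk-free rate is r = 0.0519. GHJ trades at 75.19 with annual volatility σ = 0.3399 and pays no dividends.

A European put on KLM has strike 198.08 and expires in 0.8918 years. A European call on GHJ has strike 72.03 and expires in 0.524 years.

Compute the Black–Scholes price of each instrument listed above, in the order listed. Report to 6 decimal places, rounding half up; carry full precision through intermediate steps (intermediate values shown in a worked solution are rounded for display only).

[KLM put K=198.08]
σ√T = 0.2635·√0.8918 = 0.248837
d₁ = (ln(S/K) + (r+σ²/2)T) / (σ√T) = (ln(189.32/198.08) + (0.0519+0.2635²/2)·0.8918) / 0.248837 = (-0.045232 + 0.077244) / 0.248837 = 0.128647
d₂ = d₁ − σ√T = 0.128647 − 0.248837 = -0.120190
e^{−rT} = 0.954770
N(−d₁) = 0.448819,  N(−d₂) = 0.547834
price = K·e^{−rT}·N(−d₂) − S·N(−d₁) = 103.606815 − 84.970350 = 18.636465
[GHJ call K=72.03]
σ√T = 0.3399·√0.524 = 0.246046
d₁ = (ln(S/K) + (r+σ²/2)T) / (σ√T) = (ln(75.19/72.03) + (0.0519+0.3399²/2)·0.524) / 0.246046 = (0.042936 + 0.057465) / 0.246046 = 0.408055
d₂ = d₁ − σ√T = 0.408055 − 0.246046 = 0.162009
e^{−rT} = 0.973171
N(d₁) = 0.658384,  N(d₂) = 0.564351
price = S·N(d₁) − K·e^{−rT}·N(d₂) = 49.503857 − 39.559571 = 9.944286

price(KLM put K=198.08) = 18.636465
price(GHJ call K=72.03) = 9.944286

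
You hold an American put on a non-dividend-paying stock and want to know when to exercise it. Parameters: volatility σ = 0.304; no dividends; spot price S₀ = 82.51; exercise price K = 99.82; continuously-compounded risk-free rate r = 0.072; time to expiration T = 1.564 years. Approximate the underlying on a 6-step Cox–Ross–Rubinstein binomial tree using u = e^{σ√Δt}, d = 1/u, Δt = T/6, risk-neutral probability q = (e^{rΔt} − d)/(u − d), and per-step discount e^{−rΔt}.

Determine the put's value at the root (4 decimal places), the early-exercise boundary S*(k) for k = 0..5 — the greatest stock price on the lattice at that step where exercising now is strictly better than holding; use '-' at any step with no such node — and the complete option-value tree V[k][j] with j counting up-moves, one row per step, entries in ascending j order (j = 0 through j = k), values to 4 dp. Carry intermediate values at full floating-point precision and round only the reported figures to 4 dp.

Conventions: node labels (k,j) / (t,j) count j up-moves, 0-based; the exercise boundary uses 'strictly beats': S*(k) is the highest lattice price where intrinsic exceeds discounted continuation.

price = 19.7533
boundary = - 70.6481 60.4914 70.6481 60.4914 70.6481
tree:
19.7533
29.1719 11.8475
39.3286 18.9709 5.7561
48.0250 29.1719 10.3206 1.7863
55.4713 39.3286 17.8431 3.8084 0.0000
61.8470 48.0250 29.1719 8.1193 0.0000 0.0000
67.3061 55.4713 39.3286 17.3100 0.0000 0.0000 0.0000

params: Δt=0.26067 u=1.16790 d=0.85624 q=0.52206 e^(-rΔt)=0.98141
t_6 payoffs: 67.3061 55.4713 39.3286 17.3100 0.0000 0.0000 0.0000
t_5: node(5,0) S=37.9730 payoff=61.8470 vs cont=59.9910 → 61.8470 [stop]  node(5,1) S=51.7950 payoff=48.0250 vs cont=46.1691 → 48.0250 [stop]  node(5,2) S=70.6481 payoff=29.1719 vs cont=27.3160 → 29.1719 [stop]  node(5,3) S=96.3636 payoff=3.4564 vs cont=8.1193 → 8.1193 [wait]  node(5,4) S=131.4394 payoff=0.0000 vs cont=0.0000 → 0.0000 [wait]  node(5,5) S=179.2826 payoff=0.0000 vs cont=0.0000 → 0.0000 [wait]  ⇒ S*(5)=70.6481
t_4: node(4,0) S=44.3487 payoff=55.4713 vs cont=53.6153 → 55.4713 [stop]  node(4,1) S=60.4914 payoff=39.3286 vs cont=37.4726 → 39.3286 [stop]  node(4,2) S=82.5100 payoff=17.3100 vs cont=17.8431 → 17.8431 [wait]  node(4,3) S=112.5432 payoff=0.0000 vs cont=3.8084 → 3.8084 [wait]  node(4,4) S=153.5083 payoff=0.0000 vs cont=0.0000 → 0.0000 [wait]  ⇒ S*(4)=60.4914
t_3: node(3,0) S=51.7950 payoff=48.0250 vs cont=46.1691 → 48.0250 [stop]  node(3,1) S=70.6481 payoff=29.1719 vs cont=27.5891 → 29.1719 [stop]  node(3,2) S=96.3636 payoff=3.4564 vs cont=10.3206 → 10.3206 [wait]  node(3,3) S=131.4394 payoff=0.0000 vs cont=1.7863 → 1.7863 [wait]  ⇒ S*(3)=70.6481
t_2: node(2,0) S=60.4914 payoff=39.3286 vs cont=37.4726 → 39.3286 [stop]  node(2,1) S=82.5100 payoff=17.3100 vs cont=18.9709 → 18.9709 [wait]  node(2,2) S=112.5432 payoff=0.0000 vs cont=5.7561 → 5.7561 [wait]  ⇒ S*(2)=60.4914
t_1: node(1,0) S=70.6481 payoff=29.1719 vs cont=28.1670 → 29.1719 [stop]  node(1,1) S=96.3636 payoff=3.4564 vs cont=11.8475 → 11.8475 [wait]  ⇒ S*(1)=70.6481
t_0: node(0,0) S=82.5100 payoff=17.3100 vs cont=19.7533 → 19.7533 [wait]  ⇒ S*(0)=-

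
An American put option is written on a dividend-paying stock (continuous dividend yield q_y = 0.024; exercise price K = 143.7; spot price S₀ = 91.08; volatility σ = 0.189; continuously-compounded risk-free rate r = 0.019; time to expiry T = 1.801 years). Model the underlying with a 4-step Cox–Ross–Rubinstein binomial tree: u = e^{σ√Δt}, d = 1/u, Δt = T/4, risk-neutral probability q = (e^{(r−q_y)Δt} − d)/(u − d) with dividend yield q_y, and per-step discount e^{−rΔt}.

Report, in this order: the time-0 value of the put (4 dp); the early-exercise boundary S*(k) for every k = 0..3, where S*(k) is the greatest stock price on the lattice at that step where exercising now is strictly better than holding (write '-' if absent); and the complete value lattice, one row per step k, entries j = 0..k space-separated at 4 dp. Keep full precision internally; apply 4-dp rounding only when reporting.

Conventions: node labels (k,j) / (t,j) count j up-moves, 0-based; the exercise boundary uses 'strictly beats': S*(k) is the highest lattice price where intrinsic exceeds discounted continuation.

Δt=0.45025  u=1.13521  d=0.88089  q=0.45950  discount=0.99148
step 4 (expiry): payoffs max(K−S,0) = 88.8580 73.0246 52.6200 26.3244 0.0000
step 3: (k=3,j=0): S=62.2574, K−S=81.4426, hold=80.8877 ⇒ V=81.4426 exercise | (k=3,j=1): S=80.2316, K−S=63.4684, hold=63.1066 ⇒ V=63.4684 exercise | (k=3,j=2): S=103.3952, K−S=40.3048, hold=40.1920 ⇒ V=40.3048 exercise | (k=3,j=3): S=133.2463, K−S=10.4537, hold=14.1073 ⇒ V=14.1073 continue  boundary S*=103.3952
step 2: (k=2,j=0): S=70.6754, K−S=73.0246, hold=72.5601 ⇒ V=73.0246 exercise | (k=2,j=1): S=91.0800, K−S=52.6200, hold=52.3748 ⇒ V=52.6200 exercise | (k=2,j=2): S=117.3756, K−S=26.3244, hold=28.0264 ⇒ V=28.0264 continue  boundary S*=91.0800
step 1: (k=1,j=0): S=80.2316, K−S=63.4684, hold=63.1066 ⇒ V=63.4684 exercise | (k=1,j=1): S=103.3952, K−S=40.3048, hold=40.9674 ⇒ V=40.9674 continue  boundary S*=80.2316
step 0: (k=0,j=0): S=91.0800, K−S=52.6200, hold=52.6767 ⇒ V=52.6767 continue  boundary S*=-

price = 52.6767
boundary = - 80.2316 91.0800 103.3952
tree:
52.6767
63.4684 40.9674
73.0246 52.6200 28.0264
81.4426 63.4684 40.3048 14.1073
88.8580 73.0246 52.6200 26.3244 0.0000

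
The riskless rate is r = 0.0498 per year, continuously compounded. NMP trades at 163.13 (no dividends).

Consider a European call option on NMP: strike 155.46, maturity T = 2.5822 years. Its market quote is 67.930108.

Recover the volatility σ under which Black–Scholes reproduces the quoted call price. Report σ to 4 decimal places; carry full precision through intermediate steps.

sigma = 0.5804

At σ = 0.5804 the Black–Scholes value reproduces the quote:
σ√T = 0.5804·√2.5822 = 0.932658
d₁ = (ln(S/K) + (r+σ²/2)T) / (σ√T) = (ln(163.13/155.46) + (0.0498+0.5804²/2)·2.5822) / 0.932658 = (0.048159 + 0.563519) / 0.932658 = 0.655844
d₂ = d₁ − σ√T = 0.655844 − 0.932658 = -0.276814
e^{−rT} = 0.879331
N(d₁) = 0.744038,  N(d₂) = 0.390961
V = S·N(d₁) − K·e^{−rT}·N(d₂) = 121.374867 − 53.444759 = 67.930108 (matching the quote); vega is positive throughout, so no other σ reproduces this price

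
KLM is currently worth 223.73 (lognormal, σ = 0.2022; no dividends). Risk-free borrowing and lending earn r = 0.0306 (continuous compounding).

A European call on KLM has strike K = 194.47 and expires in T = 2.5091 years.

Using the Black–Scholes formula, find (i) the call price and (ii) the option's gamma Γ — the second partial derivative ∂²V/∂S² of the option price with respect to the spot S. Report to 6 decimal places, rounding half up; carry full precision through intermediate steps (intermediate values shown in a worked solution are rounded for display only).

price = 53.107985
Γ = 0.003921

σ√T = 0.2022·√2.5091 = 0.320288
d₁ = (ln(S/K) + (r+σ²/2)T) / (σ√T) = (ln(223.73/194.47) + (0.0306+0.2022²/2)·2.5091) / 0.320288 = (0.140162 + 0.128071) / 0.320288 = 0.837474
d₂ = d₁ − σ√T = 0.837474 − 0.320288 = 0.517187
e^{−rT} = 0.926095
N(d₁) = 0.798837,  N(d₂) = 0.697487
Call price V = S·N(d₁) − K·e^{−rT}·N(d₂) = 178.723791 − 125.615806 = 53.107985
φ(d₁) = (1/√(2π))·e^{−d₁²/2} = 0.280938
Γ = φ(d₁) / (S·σ·√T) = 0.003921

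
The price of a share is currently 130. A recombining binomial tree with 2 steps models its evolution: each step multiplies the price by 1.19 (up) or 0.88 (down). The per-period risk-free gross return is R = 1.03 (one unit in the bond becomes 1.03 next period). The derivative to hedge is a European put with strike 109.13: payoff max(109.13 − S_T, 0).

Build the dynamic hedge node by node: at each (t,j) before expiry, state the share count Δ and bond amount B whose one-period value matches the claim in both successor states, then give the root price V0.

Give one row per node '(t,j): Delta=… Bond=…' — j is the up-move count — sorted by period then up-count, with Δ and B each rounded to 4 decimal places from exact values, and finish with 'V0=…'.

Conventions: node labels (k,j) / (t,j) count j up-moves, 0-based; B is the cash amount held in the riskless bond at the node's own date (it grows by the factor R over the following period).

Since d<R<u, set p* = (R−d)/(u−d) = 0.4839; price each node as the discounted p*-expectation of its children.
Terminal payoffs: V(2,0)=8.4580, V(2,1)=0.0000, V(2,2)=0.0000
Node (1,0) S=114.4000: V=(p*·0.0000+(1−p*)·8.4580)/1.03=4.2383; Δ=(0.0000−8.4580)/(136.1360−100.6720)=-0.2385; B=V−Δ·S=31.5221
Node (1,1) S=154.7000: V=(p*·0.0000+(1−p*)·0.0000)/1.03=0.0000; Δ=(0.0000−0.0000)/(184.0930−136.1360)=0.0000; B=V−Δ·S=0.0000
Node (0,0) S=130.0000: V=(p*·0.0000+(1−p*)·4.2383)/1.03=2.1238; Δ=(0.0000−4.2383)/(154.7000−114.4000)=-0.1052; B=V−Δ·S=15.7956
Check: Δ(0,0)·S0 + B(0,0) = 2.1238 = V0.

(0,0): Delta=-0.1052 Bond=15.7956
(1,0): Delta=-0.2385 Bond=31.5221
(1,1): Delta=0.0000 Bond=0.0000
V0=2.1238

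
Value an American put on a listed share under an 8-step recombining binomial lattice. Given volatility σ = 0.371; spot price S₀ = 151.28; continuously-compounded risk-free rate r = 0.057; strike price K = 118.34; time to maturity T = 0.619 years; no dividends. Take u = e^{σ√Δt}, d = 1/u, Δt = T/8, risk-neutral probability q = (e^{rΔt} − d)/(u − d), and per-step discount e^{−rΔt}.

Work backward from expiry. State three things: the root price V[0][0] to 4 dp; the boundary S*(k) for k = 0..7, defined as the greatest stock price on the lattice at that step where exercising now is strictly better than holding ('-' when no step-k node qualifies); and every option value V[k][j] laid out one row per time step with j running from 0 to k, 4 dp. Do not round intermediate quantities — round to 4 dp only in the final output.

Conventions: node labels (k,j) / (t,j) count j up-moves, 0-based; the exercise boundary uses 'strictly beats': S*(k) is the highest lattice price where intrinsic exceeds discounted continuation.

price = 3.4281
boundary = - - - - - 90.3001 81.4460 90.3001
tree:
3.4281
5.5344 1.3150
8.7301 2.3314 0.2923
13.3848 4.0706 0.5820 0.0000
19.8078 6.9672 1.1589 0.0000 0.0000
28.0399 11.6063 2.3078 0.0000 0.0000 0.0000
36.8940 18.5965 4.5956 0.0000 0.0000 0.0000 0.0000
44.8800 28.0399 9.1513 0.0000 0.0000 0.0000 0.0000 0.0000
52.0829 36.8940 18.2232 0.0000 0.0000 0.0000 0.0000 0.0000 0.0000

Δt=0.07737, u=1.10871, d=0.90195, q=0.49560, disc=e^(-rΔt)=0.99560
k=8 terminal: V=max(K-S,0) → 52.0829 36.8940 18.2232 0.0000 0.0000 0.0000 0.0000 0.0000 0.0000
k=7: j=0 S=73.4600 intr=44.8800 cont=44.3592 V=44.8800[EX]; j=1 S=90.3001 intr=28.0399 cont=27.5191 V=28.0399[EX]; j=2 S=111.0007 intr=7.3393 cont=9.1513 V=9.1513[hold]; j=3 S=136.4467 intr=0.0000 cont=0.0000 V=0.0000[hold]; j=4 S=167.7259 intr=0.0000 cont=0.0000 V=0.0000[hold]; j=5 S=206.1757 intr=0.0000 cont=0.0000 V=0.0000[hold]; j=6 S=253.4397 intr=0.0000 cont=0.0000 V=0.0000[hold]; j=7 S=311.5386 intr=0.0000 cont=0.0000 V=0.0000[hold]  S*(7)=90.3001
k=6: j=0 S=81.4460 intr=36.8940 cont=36.3732 V=36.8940[EX]; j=1 S=100.1168 intr=18.2232 cont=18.5965 V=18.5965[hold]; j=2 S=123.0678 intr=0.0000 cont=4.5956 V=4.5956[hold]; j=3 S=151.2800 intr=0.0000 cont=0.0000 V=0.0000[hold]; j=4 S=185.9597 intr=0.0000 cont=0.0000 V=0.0000[hold]; j=5 S=228.5894 intr=0.0000 cont=0.0000 V=0.0000[hold]; j=6 S=280.9916 intr=0.0000 cont=0.0000 V=0.0000[hold]  S*(6)=81.4460
k=5: j=0 S=90.3001 intr=28.0399 cont=27.7033 V=28.0399[EX]; j=1 S=111.0007 intr=7.3393 cont=11.6063 V=11.6063[hold]; j=2 S=136.4467 intr=0.0000 cont=2.3078 V=2.3078[hold]; j=3 S=167.7259 intr=0.0000 cont=0.0000 V=0.0000[hold]; j=4 S=206.1757 intr=0.0000 cont=0.0000 V=0.0000[hold]; j=5 S=253.4397 intr=0.0000 cont=0.0000 V=0.0000[hold]  S*(5)=90.3001
k=4: j=0 S=100.1168 intr=18.2232 cont=19.8078 V=19.8078[hold]; j=1 S=123.0678 intr=0.0000 cont=6.9672 V=6.9672[hold]; j=2 S=151.2800 intr=0.0000 cont=1.1589 V=1.1589[hold]; j=3 S=185.9597 intr=0.0000 cont=0.0000 V=0.0000[hold]; j=4 S=228.5894 intr=0.0000 cont=0.0000 V=0.0000[hold]  S*(4)=-
k=3: j=0 S=111.0007 intr=7.3393 cont=13.3848 V=13.3848[hold]; j=1 S=136.4467 intr=0.0000 cont=4.0706 V=4.0706[hold]; j=2 S=167.7259 intr=0.0000 cont=0.5820 V=0.5820[hold]; j=3 S=206.1757 intr=0.0000 cont=0.0000 V=0.0000[hold]  S*(3)=-
k=2: j=0 S=123.0678 intr=0.0000 cont=8.7301 V=8.7301[hold]; j=1 S=151.2800 intr=0.0000 cont=2.3314 V=2.3314[hold]; j=2 S=185.9597 intr=0.0000 cont=0.2923 V=0.2923[hold]  S*(2)=-
k=1: j=0 S=136.4467 intr=0.0000 cont=5.5344 V=5.5344[hold]; j=1 S=167.7259 intr=0.0000 cont=1.3150 V=1.3150[hold]  S*(1)=-
k=0: j=0 S=151.2800 intr=0.0000 cont=3.4281 V=3.4281[hold]  S*(0)=-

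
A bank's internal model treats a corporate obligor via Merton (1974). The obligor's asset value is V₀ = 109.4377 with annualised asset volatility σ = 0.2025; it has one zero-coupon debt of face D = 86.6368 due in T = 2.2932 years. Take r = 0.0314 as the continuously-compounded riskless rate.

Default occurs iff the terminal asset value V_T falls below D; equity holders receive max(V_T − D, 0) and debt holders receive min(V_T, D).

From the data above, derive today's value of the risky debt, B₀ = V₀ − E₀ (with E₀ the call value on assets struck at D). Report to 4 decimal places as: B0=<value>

Equity is a call on the firm's assets struck at D = 86.6368:
d₁ = [ln(V₀/D) + (r + σ²/2)T] / (σ√T)
   = [ln(109.4377/86.6368) + (0.0314 + 0.5·0.2025²)·2.2932] / (0.2025·√2.2932)
   = [0.233631 + 0.119024] / 0.306652 = 1.150017
d₂ = d₁ − σ√T = 1.150017 − 0.306652 = 0.843364
N(d₁) = 0.874931,  N(d₂) = 0.800488,  e^(−rT) = 0.930525
E₀ = V₀·N(d₁) − D·e^(−rT)·N(d₂)
   = 109.4377·0.874931 − 86.6368·0.930525·0.800488 = 31.217016
B₀ = V₀ − E₀ = 109.4377 − 31.217016 = 78.220684

B0=78.2207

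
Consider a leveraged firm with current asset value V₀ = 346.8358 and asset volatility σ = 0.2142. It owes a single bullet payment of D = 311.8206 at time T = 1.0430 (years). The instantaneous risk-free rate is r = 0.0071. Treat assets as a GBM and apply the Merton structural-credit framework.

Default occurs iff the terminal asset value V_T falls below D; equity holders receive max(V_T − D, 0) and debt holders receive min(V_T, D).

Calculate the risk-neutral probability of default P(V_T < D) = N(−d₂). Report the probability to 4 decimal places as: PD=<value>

PD=0.3405

Equity is a call on the firm's assets struck at D = 311.8206:
d₁ = [ln(V₀/D) + (r + σ²/2)T] / (σ√T)
   = [ln(346.8358/311.8206) + (0.0071 + 0.5·0.2142²)·1.0430] / (0.2142·√1.0430)
   = [0.106423 + 0.031333] / 0.218757 = 0.629722
d₂ = d₁ − σ√T = 0.629722 − 0.218757 = 0.410965
risk-neutral PD = N(−d₂) = N(-0.410965) = 0.340549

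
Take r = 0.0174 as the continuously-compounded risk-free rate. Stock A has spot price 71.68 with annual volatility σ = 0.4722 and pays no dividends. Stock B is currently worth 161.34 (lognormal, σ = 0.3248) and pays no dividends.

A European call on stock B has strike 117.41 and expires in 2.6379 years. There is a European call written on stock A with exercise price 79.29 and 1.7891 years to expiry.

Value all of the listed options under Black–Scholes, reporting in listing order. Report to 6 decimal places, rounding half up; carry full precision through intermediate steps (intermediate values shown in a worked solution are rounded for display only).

price(stock B call K=117.41) = 59.317276
price(stock A call K=79.29) = 15.926119

[stock B call K=117.41]
σ√T = 0.3248·√2.6379 = 0.527528
d₁ = (ln(S/K) + (r+σ²/2)T) / (σ√T) = (ln(161.34/117.41) + (0.0174+0.3248²/2)·2.6379) / 0.527528 = (0.317842 + 0.185042) / 0.527528 = 0.953285
d₂ = d₁ − σ√T = 0.953285 − 0.527528 = 0.425757
e^{−rT} = 0.955138
N(d₁) = 0.829777,  N(d₂) = 0.664858
price = S·N(d₁) − K·e^{−rT}·N(d₂) = 133.876235 − 74.558959 = 59.317276
[stock A call K=79.29]
σ√T = 0.4722·√1.7891 = 0.631602
d₁ = (ln(S/K) + (r+σ²/2)T) / (σ√T) = (ln(71.68/79.29) + (0.0174+0.4722²/2)·1.7891) / 0.631602 = (-0.100900 + 0.230591) / 0.631602 = 0.205336
d₂ = d₁ − σ√T = 0.205336 − 0.631602 = -0.426266
e^{−rT} = 0.969349
N(d₁) = 0.581345,  N(d₂) = 0.334957
price = S·N(d₁) − K·e^{−rT}·N(d₂) = 41.670818 − 25.744699 = 15.926119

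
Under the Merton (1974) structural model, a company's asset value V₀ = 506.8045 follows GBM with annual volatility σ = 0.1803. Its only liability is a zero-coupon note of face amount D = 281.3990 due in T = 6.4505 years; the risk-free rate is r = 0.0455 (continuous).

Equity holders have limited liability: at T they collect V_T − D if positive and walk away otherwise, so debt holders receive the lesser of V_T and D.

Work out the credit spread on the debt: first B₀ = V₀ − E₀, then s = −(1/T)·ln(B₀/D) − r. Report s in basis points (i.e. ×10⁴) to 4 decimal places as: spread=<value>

Apply the equity-as-call identities (strike 281.3990, horizon 6.4505 years):
d₁ = [ln(V₀/D) + (r + σ²/2)T] / (σ√T)
   = [ln(506.8045/281.3990) + (0.0455 + 0.5·0.1803²)·6.4505] / (0.1803·√6.4505)
   = [0.588352 + 0.398344] / 0.457923 = 2.154721
d₂ = d₁ − σ√T = 2.154721 − 0.457923 = 1.696798
N(d₁) = 0.984408,  N(d₂) = 0.955133,  e^(−rT) = 0.745651
E₀ = V₀·N(d₁) − D·e^(−rT)·N(d₂)
   = 506.8045·0.984408 − 281.3990·0.745651·0.955133 = 298.491395
B₀ = V₀ − E₀ = 506.8045 − 298.491395 = 208.313105
spread = −(1/T)·ln(B₀/D) − r = −(1/6.4505)·ln(208.313105/281.3990) − 0.0455 = 0.00112140
in basis points: 0.00112140 × 10⁴ = 11.2140 bp

spread=11.2140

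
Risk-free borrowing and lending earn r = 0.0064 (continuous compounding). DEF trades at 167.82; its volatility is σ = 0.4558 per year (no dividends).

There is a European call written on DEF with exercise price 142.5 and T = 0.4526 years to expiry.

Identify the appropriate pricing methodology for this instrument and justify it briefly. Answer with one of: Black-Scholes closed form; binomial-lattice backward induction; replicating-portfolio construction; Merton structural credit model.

framework: Black-Scholes closed form

Key observation: everything needed for the exact continuous-time valuation of the European call on DEF (strike 142.5) is given, and no feature rules the closed form out.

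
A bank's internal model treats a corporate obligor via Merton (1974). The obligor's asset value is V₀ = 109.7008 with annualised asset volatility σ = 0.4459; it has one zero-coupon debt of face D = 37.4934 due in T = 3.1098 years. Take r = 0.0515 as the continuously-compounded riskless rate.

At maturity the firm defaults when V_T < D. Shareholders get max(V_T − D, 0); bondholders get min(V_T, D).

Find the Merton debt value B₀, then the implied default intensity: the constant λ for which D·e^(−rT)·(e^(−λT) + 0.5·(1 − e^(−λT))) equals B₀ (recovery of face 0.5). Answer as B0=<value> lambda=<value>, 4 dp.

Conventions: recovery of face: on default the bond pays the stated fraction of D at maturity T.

B0=30.8453 lambda=0.0229

Equity is a call on the firm's assets struck at D = 37.4934:
d₁ = [ln(V₀/D) + (r + σ²/2)T] / (σ√T)
   = [ln(109.7008/37.4934) + (0.0515 + 0.5·0.4459²)·3.1098] / (0.4459·√3.1098)
   = [1.073592 + 0.469311] / 0.786328 = 1.962161
d₂ = d₁ − σ√T = 1.962161 − 0.786328 = 1.175833
N(d₁) = 0.975128,  N(d₂) = 0.880169,  e^(−rT) = 0.852012
E₀ = V₀·N(d₁) − D·e^(−rT)·N(d₂)
   = 109.7008·0.975128 − 37.4934·0.852012·0.880169 = 78.855484
B₀ = V₀ − E₀ = 109.7008 − 78.855484 = 30.845316
e^(−λT) = (B₀·e^(rT)/D − 0.5)/(1 − 0.5) = (30.8453·1.173692/37.4934 − 0.5)/0.5 = 0.93116095
λ = −ln(0.93116095)/3.1098 = 0.022935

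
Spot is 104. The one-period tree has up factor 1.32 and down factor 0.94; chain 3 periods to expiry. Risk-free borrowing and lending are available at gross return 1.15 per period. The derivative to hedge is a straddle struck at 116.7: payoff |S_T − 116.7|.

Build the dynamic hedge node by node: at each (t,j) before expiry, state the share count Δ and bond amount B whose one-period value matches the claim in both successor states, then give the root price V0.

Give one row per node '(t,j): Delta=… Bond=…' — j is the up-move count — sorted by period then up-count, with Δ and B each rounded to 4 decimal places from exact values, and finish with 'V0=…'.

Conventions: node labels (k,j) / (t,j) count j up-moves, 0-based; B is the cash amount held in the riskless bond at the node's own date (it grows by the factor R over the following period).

The replicating-portfolio and risk-neutral prices coincide; use p* = (1.15−0.94)/(1.32−0.94) = 0.5526 for the latter.
Payoffs at expiry: V(3,0)=30.3193, V(3,1)=4.6006, V(3,2)=53.6370, V(3,3)=122.4967
(2,0): S=91.8944. Δ = (V_up−V_dn)/(S_up−S_dn) = (4.6006−30.3193)/(121.3006−86.3807) = -0.7365. V = [p*·4.6006 + (1−p*)·30.3193]/1.15 = 14.0055. B = V − Δ·S = 81.6862.
(2,1): S=129.0432. Δ = (V_up−V_dn)/(S_up−S_dn) = (53.6370−4.6006)/(170.3370−121.3006) = 1.0000. V = [p*·53.6370 + (1−p*)·4.6006]/1.15 = 27.5649. B = V − Δ·S = -101.4783.
(2,2): S=181.2096. Δ = (V_up−V_dn)/(S_up−S_dn) = (122.4967−53.6370)/(239.1967−170.3370) = 1.0000. V = [p*·122.4967 + (1−p*)·53.6370]/1.15 = 79.7313. B = V − Δ·S = -101.4783.
(1,0): S=97.7600. Δ = (V_up−V_dn)/(S_up−S_dn) = (27.5649−14.0055)/(129.0432−91.8944) = 0.3650. V = [p*·27.5649 + (1−p*)·14.0055]/1.15 = 18.6947. B = V − Δ·S = -16.9881.
(1,1): S=137.2800. Δ = (V_up−V_dn)/(S_up−S_dn) = (79.7313−27.5649)/(181.2096−129.0432) = 1.0000. V = [p*·79.7313 + (1−p*)·27.5649]/1.15 = 49.0380. B = V − Δ·S = -88.2420.
(0,0): S=104.0000. Δ = (V_up−V_dn)/(S_up−S_dn) = (49.0380−18.6947)/(137.2800−97.7600) = 0.7678. V = [p*·49.0380 + (1−p*)·18.6947]/1.15 = 30.8377. B = V − Δ·S = -49.0132.
Sanity check at the root: Δ(0,0)·S0 + B(0,0) reproduces V0 = 30.8377.

(0,0): Delta=0.7678 Bond=-49.0132
(1,0): Delta=0.3650 Bond=-16.9881
(1,1): Delta=1.0000 Bond=-88.2420
(2,0): Delta=-0.7365 Bond=81.6862
(2,1): Delta=1.0000 Bond=-101.4783
(2,2): Delta=1.0000 Bond=-101.4783
V0=30.8377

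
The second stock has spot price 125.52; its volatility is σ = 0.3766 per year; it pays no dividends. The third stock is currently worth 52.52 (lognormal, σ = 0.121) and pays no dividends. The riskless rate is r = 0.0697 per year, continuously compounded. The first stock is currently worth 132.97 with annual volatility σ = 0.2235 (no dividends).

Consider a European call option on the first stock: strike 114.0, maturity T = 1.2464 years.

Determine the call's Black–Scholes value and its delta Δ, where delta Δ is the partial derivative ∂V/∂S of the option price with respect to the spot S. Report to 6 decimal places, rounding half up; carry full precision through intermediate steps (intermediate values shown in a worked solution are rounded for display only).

price = 31.061156
Δ = 0.862101

σ√T = 0.2235·√1.2464 = 0.249521
d₁ = (ln(S/K) + (r+σ²/2)T) / (σ√T) = (ln(132.97/114.0) + (0.0697+0.2235²/2)·1.2464) / 0.249521 = (0.153925 + 0.118004) / 0.249521 = 1.089808
d₂ = d₁ − σ√T = 1.089808 − 0.249521 = 0.840287
e^{−rT} = 0.916793
N(d₁) = 0.862101,  N(d₂) = 0.799626
Call price V = S·N(d₁) − K·e^{−rT}·N(d₂) = 114.633584 − 83.572428 = 31.061156
Δ = N(d₁) = 0.862101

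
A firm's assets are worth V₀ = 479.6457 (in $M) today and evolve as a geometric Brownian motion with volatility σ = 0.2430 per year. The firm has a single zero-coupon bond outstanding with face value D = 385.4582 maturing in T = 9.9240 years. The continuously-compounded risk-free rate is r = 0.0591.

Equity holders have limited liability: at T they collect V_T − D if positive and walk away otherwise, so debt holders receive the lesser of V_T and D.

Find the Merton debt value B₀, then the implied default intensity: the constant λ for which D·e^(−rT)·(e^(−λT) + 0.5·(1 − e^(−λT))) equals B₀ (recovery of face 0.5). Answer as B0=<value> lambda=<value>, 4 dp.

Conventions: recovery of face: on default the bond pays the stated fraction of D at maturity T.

Work the structural quantities from V₀ = 479.6457 against face 385.4582:
d₁ = [ln(V₀/D) + (r + σ²/2)T] / (σ√T)
   = [ln(479.6457/385.4582) + (0.0591 + 0.5·0.2430²)·9.9240] / (0.2430·√9.9240)
   = [0.218615 + 0.879510] / 0.765508 = 1.434505
d₂ = d₁ − σ√T = 1.434505 − 0.765508 = 0.668997
N(d₁) = 0.924286,  N(d₂) = 0.748251,  e^(−rT) = 0.556266
E₀ = V₀·N(d₁) − D·e^(−rT)·N(d₂)
   = 479.6457·0.924286 − 385.4582·0.556266·0.748251 = 282.891684
B₀ = V₀ − E₀ = 479.6457 − 282.891684 = 196.754016
e^(−λT) = (B₀·e^(rT)/D − 0.5)/(1 − 0.5) = (196.7540·1.797701/385.4582 − 0.5)/0.5 = 0.83524326
λ = −ln(0.83524326)/9.9240 = 0.018141

B0=196.7540 lambda=0.0181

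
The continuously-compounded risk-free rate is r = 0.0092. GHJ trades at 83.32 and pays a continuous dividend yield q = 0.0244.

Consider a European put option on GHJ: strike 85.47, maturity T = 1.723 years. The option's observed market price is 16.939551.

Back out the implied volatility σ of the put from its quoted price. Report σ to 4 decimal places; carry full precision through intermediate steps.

sigma = 0.3459

At σ = 0.3459 the Black–Scholes value reproduces the quote:
σ√T = 0.3459·√1.723 = 0.454039
d₁ = (ln(S/K) + (r−q+σ²/2)T) / (σ√T) = (ln(83.32/85.47) + (0.0092−0.0244+0.3459²/2)·1.723) / 0.454039 = (-0.025477 + 0.076886) / 0.454039 = 0.113227
d₂ = d₁ − σ√T = 0.113227 − 0.454039 = -0.340812
e^{−rT} = 0.984273
e^{−qT} = 0.958830
N(−d₁) = 0.454925,  N(−d₂) = 0.633378
V = K·e^{−rT}·N(−d₂) − S·e^{−qT}·N(−d₁) = 53.283426 − 36.343875 = 16.939551 (equal to the quote); since ∂V/∂σ > 0 for all σ, the implied volatility is unique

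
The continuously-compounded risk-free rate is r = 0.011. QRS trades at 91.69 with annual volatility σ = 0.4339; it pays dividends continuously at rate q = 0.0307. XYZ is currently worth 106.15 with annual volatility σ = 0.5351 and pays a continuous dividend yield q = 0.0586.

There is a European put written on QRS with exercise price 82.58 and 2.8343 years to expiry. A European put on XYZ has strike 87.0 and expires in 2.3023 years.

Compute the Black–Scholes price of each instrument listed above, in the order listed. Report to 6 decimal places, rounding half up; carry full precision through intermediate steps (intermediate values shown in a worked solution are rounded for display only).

price(QRS put K=82.58) = 21.437125
price(XYZ put K=87.0) = 24.184672

[QRS put K=82.58]
σ√T = 0.4339·√2.8343 = 0.730487
d₁ = (ln(S/K) + (r−q+σ²/2)T) / (σ√T) = (ln(91.69/82.58) + (0.011−0.0307+0.4339²/2)·2.8343) / 0.730487 = (0.104646 + 0.210970) / 0.730487 = 0.432062
d₂ = d₁ − σ√T = 0.432062 − 0.730487 = -0.298425
e^{−rT} = 0.969304
e^{−qT} = 0.916665
N(−d₁) = 0.332848,  N(−d₂) = 0.617311
price = K·e^{−rT}·N(−d₂) − S·e^{−qT}·N(−d₁) = 49.412688 − 27.975563 = 21.437125
[XYZ put K=87.0]
σ√T = 0.5351·√2.3023 = 0.811925
d₁ = (ln(S/K) + (r−q+σ²/2)T) / (σ√T) = (ln(106.15/87.0) + (0.011−0.0586+0.5351²/2)·2.3023) / 0.811925 = (0.198945 + 0.220022) / 0.811925 = 0.516016
d₂ = d₁ − σ√T = 0.516016 − 0.811925 = -0.295908
e^{−rT} = 0.974993
e^{−qT} = 0.873790
N(−d₁) = 0.302921,  N(−d₂) = 0.616350
price = K·e^{−rT}·N(−d₂) − S·e^{−qT}·N(−d₁) = 52.281499 − 28.096827 = 24.184672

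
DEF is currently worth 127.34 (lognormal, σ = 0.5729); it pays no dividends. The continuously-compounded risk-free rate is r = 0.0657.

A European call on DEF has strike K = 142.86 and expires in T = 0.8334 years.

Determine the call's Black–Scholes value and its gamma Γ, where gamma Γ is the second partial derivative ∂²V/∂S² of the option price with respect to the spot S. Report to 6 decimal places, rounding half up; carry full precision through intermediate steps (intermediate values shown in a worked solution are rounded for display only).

price = 23.306648
Γ = 0.005926

σ√T = 0.5729·√0.8334 = 0.523005
d₁ = (ln(S/K) + (r+σ²/2)T) / (σ√T) = (ln(127.34/142.86) + (0.0657+0.5729²/2)·0.8334) / 0.523005 = (-0.115004 + 0.191521) / 0.523005 = 0.146302
d₂ = d₁ − σ√T = 0.146302 − 0.523005 = -0.376702
e^{−rT} = 0.946718
N(d₁) = 0.558159,  N(d₂) = 0.353197
Call price V = S·N(d₁) − K·e^{−rT}·N(d₂) = 71.075927 − 47.769279 = 23.306648
φ(d₁) = (1/√(2π))·e^{−d₁²/2} = 0.394695
Γ = φ(d₁) / (S·σ·√T) = 0.005926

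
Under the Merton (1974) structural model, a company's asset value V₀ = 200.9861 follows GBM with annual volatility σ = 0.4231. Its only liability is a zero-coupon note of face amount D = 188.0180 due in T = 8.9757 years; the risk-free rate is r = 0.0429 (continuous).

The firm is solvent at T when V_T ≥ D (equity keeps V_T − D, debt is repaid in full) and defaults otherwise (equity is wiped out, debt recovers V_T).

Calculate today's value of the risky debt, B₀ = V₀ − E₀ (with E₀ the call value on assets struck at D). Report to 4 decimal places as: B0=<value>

B0=82.3539

Equity is a call on the firm's assets struck at D = 188.0180:
d₁ = [ln(V₀/D) + (r + σ²/2)T] / (σ√T)
   = [ln(200.9861/188.0180) + (0.0429 + 0.5·0.4231²)·8.9757] / (0.4231·√8.9757)
   = [0.066698 + 1.188444] / 1.267585 = 0.990183
d₂ = d₁ − σ√T = 0.990183 − 1.267585 = -0.277402
N(d₁) = 0.838958,  N(d₂) = 0.390736,  e^(−rT) = 0.680411
E₀ = V₀·N(d₁) − D·e^(−rT)·N(d₂)
   = 200.9861·0.838958 − 188.0180·0.680411·0.390736 = 118.632174
B₀ = V₀ − E₀ = 200.9861 − 118.632174 = 82.353926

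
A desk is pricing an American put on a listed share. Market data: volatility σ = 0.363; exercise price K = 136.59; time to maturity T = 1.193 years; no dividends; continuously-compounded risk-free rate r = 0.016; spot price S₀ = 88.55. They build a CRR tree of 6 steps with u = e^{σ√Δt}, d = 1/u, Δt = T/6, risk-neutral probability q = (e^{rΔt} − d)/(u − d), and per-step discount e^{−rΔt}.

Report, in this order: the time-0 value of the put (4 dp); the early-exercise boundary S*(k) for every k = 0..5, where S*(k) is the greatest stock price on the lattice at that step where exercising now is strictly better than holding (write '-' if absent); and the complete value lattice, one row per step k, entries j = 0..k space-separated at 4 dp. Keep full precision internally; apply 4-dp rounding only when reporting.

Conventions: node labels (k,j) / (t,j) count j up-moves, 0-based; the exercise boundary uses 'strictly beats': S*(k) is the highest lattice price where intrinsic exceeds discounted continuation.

Δt=0.19883, u=1.17570, d=0.85056, q=0.46942, disc=e^(-rΔt)=0.99682
k=6 terminal: V=max(K-S,0) → 103.0620 90.2452 72.5288 48.0400 14.1898 0.0000 0.0000
k=5: j=0 S=39.4189 intr=97.1711 cont=96.7372 V=97.1711[EX]; j=1 S=54.4877 intr=82.1023 cont=81.6685 V=82.1023[EX]; j=2 S=75.3168 intr=61.2732 cont=60.8394 V=61.2732[EX]; j=3 S=104.1083 intr=32.4817 cont=32.0479 V=32.4817[EX]; j=4 S=143.9060 intr=0.0000 cont=7.5049 V=7.5049[hold]; j=5 S=198.9173 intr=0.0000 cont=0.0000 V=0.0000[hold]  S*(5)=104.1083
k=4: j=0 S=46.3448 intr=90.2452 cont=89.8113 V=90.2452[EX]; j=1 S=64.0612 intr=72.5288 cont=72.0950 V=72.5288[EX]; j=2 S=88.5500 intr=48.0400 cont=47.6062 V=48.0400[EX]; j=3 S=122.4002 intr=14.1898 cont=20.6911 V=20.6911[hold]; j=4 S=169.1904 intr=0.0000 cont=3.9693 V=3.9693[hold]  S*(4)=88.5500
k=3: j=0 S=54.4877 intr=82.1023 cont=81.6685 V=82.1023[EX]; j=1 S=75.3168 intr=61.2732 cont=60.8394 V=61.2732[EX]; j=2 S=104.1083 intr=32.4817 cont=35.0900 V=35.0900[hold]; j=3 S=143.9060 intr=0.0000 cont=12.8007 V=12.8007[hold]  S*(3)=75.3168
k=2: j=0 S=64.0612 intr=72.5288 cont=72.0950 V=72.5288[EX]; j=1 S=88.5500 intr=48.0400 cont=48.8267 V=48.8267[hold]; j=2 S=122.4002 intr=14.1898 cont=24.5487 V=24.5487[hold]  S*(2)=64.0612
k=1: j=0 S=75.3168 intr=61.2732 cont=61.2075 V=61.2732[EX]; j=1 S=104.1083 intr=32.4817 cont=37.3112 V=37.3112[hold]  S*(1)=75.3168
k=0: j=0 S=88.5500 intr=48.0400 cont=49.8660 V=49.8660[hold]  S*(0)=-

price = 49.8660
boundary = - 75.3168 64.0612 75.3168 88.5500 104.1083
tree:
49.8660
61.2732 37.3112
72.5288 48.8267 24.5487
82.1023 61.2732 35.0900 12.8007
90.2452 72.5288 48.0400 20.6911 3.9693
97.1711 82.1023 61.2732 32.4817 7.5049 0.0000
103.0620 90.2452 72.5288 48.0400 14.1898 0.0000 0.0000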